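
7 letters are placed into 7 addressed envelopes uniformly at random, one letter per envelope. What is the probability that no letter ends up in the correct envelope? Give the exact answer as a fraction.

103/280

This is the derangement probability: permutations of 7 with no fixed point.
D(7) = 7! · (1 − 1/1! + 1/2! − ··· + (−1)^7/7!) = 1854.
P = 1854/5040 = 103/280.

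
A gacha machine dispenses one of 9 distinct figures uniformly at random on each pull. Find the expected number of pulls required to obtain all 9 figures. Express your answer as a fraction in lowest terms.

7129/280

After i distinct types are collected, each trial gives a new one with probability (9−i)/9, so the expected wait for the next new type is 9/(9−i).
E = 9/9 + 9/8 + 9/7 + 9/6 + 9/5 + 9/4 + 9/3 + 9/2 + 9/1 = 7129/280.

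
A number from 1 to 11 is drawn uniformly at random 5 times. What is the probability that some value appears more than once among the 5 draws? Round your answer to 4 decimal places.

0.6558

P(all 5 different) = 11/11 · 10/11 · ··· · 7/11 ≈ 0.3442.
P(at least two equal) = 1 − 0.3442 = 0.6558.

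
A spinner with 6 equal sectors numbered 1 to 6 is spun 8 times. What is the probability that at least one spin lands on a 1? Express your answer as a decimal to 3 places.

0.767

P(no spin lands on a 1) = (5/6)^8 ≈ 0.233.
P(at least one) = 1 − 0.233 = 0.767.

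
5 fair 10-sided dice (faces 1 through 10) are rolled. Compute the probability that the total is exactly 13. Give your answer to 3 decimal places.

There are 10^5 = 100000 equally likely outcomes.
The number of ordered 5-tuples from {1,…,10} summing to 13 is 495.
P(sum = 13) = 495/100000 = 99/20000 ≈ 0.005.

0.005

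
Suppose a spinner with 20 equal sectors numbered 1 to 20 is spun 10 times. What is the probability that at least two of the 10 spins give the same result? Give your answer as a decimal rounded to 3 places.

P(all 10 different) = 20/20 · 19/20 · ··· · 11/20 ≈ 0.065.
P(at least two equal) = 1 − 0.065 = 0.935.

0.935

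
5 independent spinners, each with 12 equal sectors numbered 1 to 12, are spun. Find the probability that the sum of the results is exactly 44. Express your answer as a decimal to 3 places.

There are 12^5 = 248832 equally likely outcomes.
The number of ordered 5-tuples from {1,…,12} summing to 44 is 4495.
P(sum = 44) = 4495/248832 ≈ 0.018.

0.018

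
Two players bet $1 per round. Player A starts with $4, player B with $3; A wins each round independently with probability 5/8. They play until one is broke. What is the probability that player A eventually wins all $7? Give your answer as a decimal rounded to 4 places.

0.8955

Let r = q/p = (3/8)/(5/8) = 3/5. The recurrence P(i) = p·P(i+1) + q·P(i−1) with P(0)=0, P(7)=1 gives P(i) = (1 − r^i)/(1 − r^7).
P(4) = (1 − (3/5)^4) / (1 − (3/5)^7) = 34000/37969 ≈ 0.8955.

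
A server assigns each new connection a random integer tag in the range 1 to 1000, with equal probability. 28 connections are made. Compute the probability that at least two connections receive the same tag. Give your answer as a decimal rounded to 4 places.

0.3172

It's easier to compute the probability that all 28 are distinct.
P(all distinct) = 1000/1000 · 999/1000 · ··· · 973/1000 ≈ 0.6828.
So the probability of at least one match is 1 − 0.6828 = 0.3172.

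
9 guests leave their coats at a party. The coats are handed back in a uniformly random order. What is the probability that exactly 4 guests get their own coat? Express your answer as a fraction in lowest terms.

11/720

Choose which 4 of the 9 are fixed: C(9,4) = 126 ways.
The remaining 5 must have no fixed point: D(5) = 44.
P = 126·44/362880 = 11/720.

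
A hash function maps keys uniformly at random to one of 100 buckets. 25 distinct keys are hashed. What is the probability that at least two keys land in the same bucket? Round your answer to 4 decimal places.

It's easier to compute the probability that all 25 are distinct.
P(all distinct) = 100/100 · 99/100 · ··· · 76/100 ≈ 0.0376.
So the probability of at least one match is 1 − 0.0376 = 0.9624.

0.9624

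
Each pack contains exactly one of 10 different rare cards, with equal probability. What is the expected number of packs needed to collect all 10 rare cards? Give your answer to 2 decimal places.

29.29

After i distinct types are collected, each trial gives a new one with probability (10−i)/10, so the expected wait for the next new type is 10/(10−i).
E = 10/10 + 10/9 + 10/8 + 10/7 + 10/6 + 10/5 + 10/4 + 10/3 + 10/2 + 10/1 = 7381/252 ≈ 29.29.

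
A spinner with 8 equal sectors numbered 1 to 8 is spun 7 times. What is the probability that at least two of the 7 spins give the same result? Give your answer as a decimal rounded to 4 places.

0.9808

P(all 7 different) = 8/8 · 7/8 · ··· · 2/8 ≈ 0.0192.
P(at least two equal) = 1 − 0.0192 = 0.9808.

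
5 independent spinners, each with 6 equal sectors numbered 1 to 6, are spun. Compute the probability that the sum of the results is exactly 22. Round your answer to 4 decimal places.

0.0540

There are 6^5 = 7776 equally likely outcomes.
The number of ordered 5-tuples from {1,…,6} summing to 22 is 420.
P(sum = 22) = 420/7776 = 35/648 ≈ 0.0540.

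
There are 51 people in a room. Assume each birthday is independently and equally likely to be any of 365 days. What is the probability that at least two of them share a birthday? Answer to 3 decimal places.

0.974

It's easier to compute the probability that all 51 are distinct.
P(all distinct) = 365/365 · 364/365 · ··· · 315/365 ≈ 0.026.
So the probability of at least one match is 1 − 0.026 = 0.974.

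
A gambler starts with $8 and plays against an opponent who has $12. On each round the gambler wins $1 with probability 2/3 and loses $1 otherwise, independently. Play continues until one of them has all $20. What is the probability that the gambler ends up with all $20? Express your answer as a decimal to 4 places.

0.9961

Let r = q/p = (1/3)/(2/3) = 1/2. The recurrence P(i) = p·P(i+1) + q·P(i−1) with P(0)=0, P(20)=1 gives P(i) = (1 − r^i)/(1 − r^20).
P(8) = (1 − (1/2)^8) / (1 − (1/2)^20) = 69632/69905 ≈ 0.9961.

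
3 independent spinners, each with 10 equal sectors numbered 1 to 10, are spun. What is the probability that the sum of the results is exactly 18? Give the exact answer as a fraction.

73/1000

There are 10^3 = 1000 equally likely outcomes.
The number of ordered 3-tuples from {1,…,10} summing to 18 is 73.
P(sum = 18) = 73/1000.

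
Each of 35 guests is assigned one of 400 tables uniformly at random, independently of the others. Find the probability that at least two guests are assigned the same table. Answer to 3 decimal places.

0.784

It's easier to compute the probability that all 35 are distinct.
P(all distinct) = 400/400 · 399/400 · ··· · 366/400 ≈ 0.216.
So the probability of at least one match is 1 − 0.216 = 0.784.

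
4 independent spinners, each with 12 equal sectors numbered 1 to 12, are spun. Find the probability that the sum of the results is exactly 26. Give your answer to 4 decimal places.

There are 12^4 = 20736 equally likely outcomes.
The number of ordered 4-tuples from {1,…,12} summing to 26 is 1156.
P(sum = 26) = 1156/20736 = 289/5184 ≈ 0.0557.

0.0557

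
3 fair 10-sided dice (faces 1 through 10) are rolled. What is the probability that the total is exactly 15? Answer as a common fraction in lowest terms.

There are 10^3 = 1000 equally likely outcomes.
The number of ordered 3-tuples from {1,…,10} summing to 15 is 73.
P(sum = 15) = 73/1000.

73/1000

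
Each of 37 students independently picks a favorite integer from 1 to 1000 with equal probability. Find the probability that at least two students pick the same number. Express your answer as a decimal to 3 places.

0.490

It's easier to compute the probability that all 37 are distinct.
P(all distinct) = 1000/1000 · 999/1000 · ··· · 964/1000 ≈ 0.510.
So the probability of at least one match is 1 − 0.510 = 0.490.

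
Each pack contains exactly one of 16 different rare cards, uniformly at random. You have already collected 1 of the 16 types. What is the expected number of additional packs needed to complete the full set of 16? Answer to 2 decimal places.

53.09

Starting from 1 distinct type, each trial gives a new one with probability (16−i)/16 when i types are held, so the wait for the next new type is 16/(16−i).
E = 16/15 + 16/14 + 16/13 + 16/12 + 16/11 + 16/10 + 16/9 + 16/8 + 16/7 + 16/6 + 16/5 + 16/4 + 16/3 + 16/2 + 16/1 = 2391514/45045 ≈ 53.09.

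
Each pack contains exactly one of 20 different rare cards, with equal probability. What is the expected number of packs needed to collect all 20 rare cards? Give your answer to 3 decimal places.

After i distinct types are collected, each trial gives a new one with probability (20−i)/20, so the expected wait for the next new type is 20/(20−i).
E = 20/20 + 20/19 + 20/18 + 20/17 + 20/16 + 20/15 + 20/14 + 20/13 + 20/12 + 20/11 + 20/10 + 20/9 + 20/8 + 20/7 + 20/6 + 20/5 + 20/4 + 20/3 + 20/2 + 20/1 = 279175675/3879876 ≈ 71.955.

71.955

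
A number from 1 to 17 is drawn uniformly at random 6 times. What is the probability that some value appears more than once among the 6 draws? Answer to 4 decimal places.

0.6308

P(all 6 different) = 17/17 · 16/17 · ··· · 12/17 ≈ 0.3692.
P(at least two equal) = 1 − 0.3692 = 0.6308.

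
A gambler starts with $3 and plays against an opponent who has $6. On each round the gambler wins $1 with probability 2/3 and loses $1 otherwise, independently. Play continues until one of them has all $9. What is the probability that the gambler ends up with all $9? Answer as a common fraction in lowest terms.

64/73

Let r = q/p = (1/3)/(2/3) = 1/2. The recurrence P(i) = p·P(i+1) + q·P(i−1) with P(0)=0, P(9)=1 gives P(i) = (1 − r^i)/(1 − r^9).
P(3) = (1 − (1/2)^3) / (1 − (1/2)^9) = 64/73.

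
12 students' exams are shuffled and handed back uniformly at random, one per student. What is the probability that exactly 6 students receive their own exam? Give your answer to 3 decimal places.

Choose which 6 of the 12 are fixed: C(12,6) = 924 ways.
The remaining 6 must have no fixed point: D(6) = 265.
P = 924·265/479001600 = 53/103680 ≈ 0.001.

0.001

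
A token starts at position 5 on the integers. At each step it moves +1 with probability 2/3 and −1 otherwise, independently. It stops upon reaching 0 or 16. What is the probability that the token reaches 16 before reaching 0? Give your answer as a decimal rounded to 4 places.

Let r = q/p = (1/3)/(2/3) = 1/2. The recurrence P(i) = p·P(i+1) + q·P(i−1) with P(0)=0, P(16)=1 gives P(i) = (1 − r^i)/(1 − r^16).
P(5) = (1 − (1/2)^5) / (1 − (1/2)^16) = 63488/65535 ≈ 0.9688.

0.9688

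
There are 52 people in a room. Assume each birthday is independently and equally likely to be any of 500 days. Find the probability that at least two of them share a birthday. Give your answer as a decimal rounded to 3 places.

It's easier to compute the probability that all 52 are distinct.
P(all distinct) = 500/500 · 499/500 · ··· · 449/500 ≈ 0.064.
So the probability of at least one match is 1 − 0.064 = 0.936.

0.936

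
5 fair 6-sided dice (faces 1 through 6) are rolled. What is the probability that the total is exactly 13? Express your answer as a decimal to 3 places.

There are 6^5 = 7776 equally likely outcomes.
The number of ordered 5-tuples from {1,…,6} summing to 13 is 420.
P(sum = 13) = 420/7776 = 35/648 ≈ 0.054.

0.054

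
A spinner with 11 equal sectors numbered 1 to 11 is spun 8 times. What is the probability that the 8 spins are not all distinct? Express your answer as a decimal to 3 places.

P(all 8 different) = 11/11 · 10/11 · ··· · 4/11 ≈ 0.031.
P(at least two equal) = 1 − 0.031 = 0.969.

0.969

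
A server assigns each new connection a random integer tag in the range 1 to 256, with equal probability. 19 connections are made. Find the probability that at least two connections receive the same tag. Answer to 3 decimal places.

It's easier to compute the probability that all 19 are distinct.
P(all distinct) = 256/256 · 255/256 · ··· · 238/256 ≈ 0.504.
So the probability of at least one match is 1 − 0.504 = 0.496.

0.496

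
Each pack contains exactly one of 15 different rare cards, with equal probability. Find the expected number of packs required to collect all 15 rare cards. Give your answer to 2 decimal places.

After i distinct types are collected, each trial gives a new one with probability (15−i)/15, so the expected wait for the next new type is 15/(15−i).
E = 15/15 + 15/14 + 15/13 + 15/12 + 15/11 + 15/10 + 15/9 + 15/8 + 15/7 + 15/6 + 15/5 + 15/4 + 15/3 + 15/2 + 15/1 = 1195757/24024 ≈ 49.77.

49.77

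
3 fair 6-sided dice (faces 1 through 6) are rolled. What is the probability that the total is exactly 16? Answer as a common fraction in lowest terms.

There are 6^3 = 216 equally likely outcomes.
The number of ordered 3-tuples from {1,…,6} summing to 16 is 6.
P(sum = 16) = 6/216 = 1/36.

1/36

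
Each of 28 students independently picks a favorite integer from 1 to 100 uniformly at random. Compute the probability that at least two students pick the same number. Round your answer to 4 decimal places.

0.9848

It's easier to compute the probability that all 28 are distinct.
P(all distinct) = 100/100 · 99/100 · ··· · 73/100 ≈ 0.0152.
So the probability of at least one match is 1 − 0.0152 = 0.9848.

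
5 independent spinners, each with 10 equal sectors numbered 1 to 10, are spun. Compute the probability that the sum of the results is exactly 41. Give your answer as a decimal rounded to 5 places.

0.00715

There are 10^5 = 100000 equally likely outcomes.
The number of ordered 5-tuples from {1,…,10} summing to 41 is 715.
P(sum = 41) = 715/100000 = 143/20000 ≈ 0.00715.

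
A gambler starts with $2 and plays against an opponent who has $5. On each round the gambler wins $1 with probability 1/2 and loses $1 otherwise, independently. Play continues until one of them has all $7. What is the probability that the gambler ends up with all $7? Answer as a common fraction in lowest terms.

2/7

With a fair step, P(i) = ½P(i−1) + ½P(i+1) with P(0)=0, P(7)=1 has the linear solution P(i) = i/7.
P(2) = 2/7.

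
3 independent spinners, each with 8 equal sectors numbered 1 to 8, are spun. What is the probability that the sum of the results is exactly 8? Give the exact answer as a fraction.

21/512

There are 8^3 = 512 equally likely outcomes.
The number of ordered 3-tuples from {1,…,8} summing to 8 is 21.
P(sum = 8) = 21/512.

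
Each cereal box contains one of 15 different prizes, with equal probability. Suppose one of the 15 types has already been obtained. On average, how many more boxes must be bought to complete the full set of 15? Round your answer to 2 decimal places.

Starting from 1 distinct type, each trial gives a new one with probability (15−i)/15 when i types are held, so the wait for the next new type is 15/(15−i).
E = 15/14 + 15/13 + 15/12 + 15/11 + 15/10 + 15/9 + 15/8 + 15/7 + 15/6 + 15/5 + 15/4 + 15/3 + 15/2 + 15/1 = 1171733/24024 ≈ 48.77.

48.77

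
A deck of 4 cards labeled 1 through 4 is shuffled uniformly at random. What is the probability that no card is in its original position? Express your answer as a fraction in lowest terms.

This is the derangement probability: permutations of 4 with no fixed point.
D(4) = 4! · (1 − 1/1! + 1/2! − ··· + (−1)^4/4!) = 9.
P = 9/24 = 3/8.

3/8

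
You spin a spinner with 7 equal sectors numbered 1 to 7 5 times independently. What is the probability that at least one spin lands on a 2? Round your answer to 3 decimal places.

P(no spin lands on a 2) = (6/7)^5 ≈ 0.463.
P(at least one) = 1 − 0.463 = 0.537.

0.537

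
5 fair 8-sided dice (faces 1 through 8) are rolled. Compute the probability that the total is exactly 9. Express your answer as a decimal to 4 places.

0.0021

There are 8^5 = 32768 equally likely outcomes.
The number of ordered 5-tuples from {1,…,8} summing to 9 is 70.
P(sum = 9) = 70/32768 = 35/16384 ≈ 0.0021.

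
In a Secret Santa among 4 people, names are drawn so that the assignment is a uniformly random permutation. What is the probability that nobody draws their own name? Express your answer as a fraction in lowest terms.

3/8

This is the derangement probability: permutations of 4 with no fixed point.
D(4) = 4! · (1 − 1/1! + 1/2! − ··· + (−1)^4/4!) = 9.
P = 9/24 = 3/8.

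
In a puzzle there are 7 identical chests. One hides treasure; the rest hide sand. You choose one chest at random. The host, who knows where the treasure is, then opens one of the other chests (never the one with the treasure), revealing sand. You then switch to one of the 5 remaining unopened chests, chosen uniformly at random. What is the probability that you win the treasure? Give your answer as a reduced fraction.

6/35

Your original chest holds the treasure with probability 1/7, so the other 6 collectively hold it with probability 6/7.
The host can always find an empty chest to open, so this doesn't change that 6/7; it is now spread over the 5 remaining unopened chests.
P(win by switching) = (6/7) · (1/5) = 6/35.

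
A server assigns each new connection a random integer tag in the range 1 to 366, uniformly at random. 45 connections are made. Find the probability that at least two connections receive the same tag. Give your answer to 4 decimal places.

It's easier to compute the probability that all 45 are distinct.
P(all distinct) = 366/366 · 365/366 · ··· · 322/366 ≈ 0.0595.
So the probability of at least one match is 1 − 0.0595 = 0.9405.

0.9405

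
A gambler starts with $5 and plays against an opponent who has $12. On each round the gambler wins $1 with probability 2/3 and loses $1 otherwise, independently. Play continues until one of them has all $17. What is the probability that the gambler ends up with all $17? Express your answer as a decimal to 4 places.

0.9688

Let r = q/p = (1/3)/(2/3) = 1/2. The recurrence P(i) = p·P(i+1) + q·P(i−1) with P(0)=0, P(17)=1 gives P(i) = (1 − r^i)/(1 − r^17).
P(5) = (1 − (1/2)^5) / (1 − (1/2)^17) = 126976/131071 ≈ 0.9688.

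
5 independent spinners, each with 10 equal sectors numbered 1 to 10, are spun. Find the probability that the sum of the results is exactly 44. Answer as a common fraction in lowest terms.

21/10000

There are 10^5 = 100000 equally likely outcomes.
The number of ordered 5-tuples from {1,…,10} summing to 44 is 210.
P(sum = 44) = 210/100000 = 21/10000.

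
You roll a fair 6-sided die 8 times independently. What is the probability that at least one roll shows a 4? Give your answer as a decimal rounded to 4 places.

P(no roll shows a 4) = (5/6)^8 ≈ 0.2326.
P(at least one) = 1 − 0.2326 = 0.7674.

0.7674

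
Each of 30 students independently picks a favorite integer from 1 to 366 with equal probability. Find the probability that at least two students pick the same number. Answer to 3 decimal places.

0.705

It's easier to compute the probability that all 30 are distinct.
P(all distinct) = 366/366 · 365/366 · ··· · 337/366 ≈ 0.295.
So the probability of at least one match is 1 − 0.295 = 0.705.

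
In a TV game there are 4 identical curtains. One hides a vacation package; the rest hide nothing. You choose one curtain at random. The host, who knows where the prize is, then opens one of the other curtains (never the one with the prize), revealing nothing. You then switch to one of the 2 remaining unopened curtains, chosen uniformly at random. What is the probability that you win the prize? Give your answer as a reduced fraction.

Your original curtain holds the prize with probability 1/4, so the other 3 collectively hold it with probability 3/4.
The host can always find an empty curtain to open, so this doesn't change that 3/4; it is now spread over the 2 remaining unopened curtains.
P(win by switching) = (3/4) · (1/2) = 3/8.

3/8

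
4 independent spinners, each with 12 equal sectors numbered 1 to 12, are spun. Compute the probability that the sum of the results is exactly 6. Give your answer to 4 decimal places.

There are 12^4 = 20736 equally likely outcomes.
The number of ordered 4-tuples from {1,…,12} summing to 6 is 10.
P(sum = 6) = 10/20736 = 5/10368 ≈ 0.0005.

0.0005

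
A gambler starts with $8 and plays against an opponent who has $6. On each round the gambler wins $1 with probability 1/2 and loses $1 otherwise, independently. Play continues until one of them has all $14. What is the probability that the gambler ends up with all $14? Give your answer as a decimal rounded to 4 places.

With a fair step, P(i) = ½P(i−1) + ½P(i+1) with P(0)=0, P(14)=1 has the linear solution P(i) = i/14.
P(8) = 8/14 = 4/7 ≈ 0.5714.

0.5714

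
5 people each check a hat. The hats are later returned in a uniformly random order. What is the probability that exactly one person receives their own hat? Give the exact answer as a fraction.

3/8

Choose which one is fixed: C(5,1) = 5 ways.
The remaining 4 must have no fixed point: D(4) = 9.
P = 5·9/120 = 3/8.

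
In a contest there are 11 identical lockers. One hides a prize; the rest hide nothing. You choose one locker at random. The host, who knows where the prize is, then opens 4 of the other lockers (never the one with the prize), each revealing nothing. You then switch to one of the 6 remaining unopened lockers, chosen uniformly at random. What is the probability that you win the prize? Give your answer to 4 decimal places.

Your original locker holds the prize with probability 1/11, so the other 10 collectively hold it with probability 10/11.
The host can always find 4 empty lockers to open, so the reveals don't change that 10/11; it is now spread over the 6 remaining unopened lockers.
P(win by switching) = (10/11) · (1/6) = 5/33 ≈ 0.1515.

0.1515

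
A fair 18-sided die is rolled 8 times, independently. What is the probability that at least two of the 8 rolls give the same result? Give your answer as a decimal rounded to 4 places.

P(all 8 different) = 18/18 · 17/18 · ··· · 11/18 ≈ 0.1601.
P(at least two equal) = 1 − 0.1601 = 0.8399.

0.8399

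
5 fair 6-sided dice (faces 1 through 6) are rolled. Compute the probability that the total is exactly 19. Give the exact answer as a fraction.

There are 6^5 = 7776 equally likely outcomes.
The number of ordered 5-tuples from {1,…,6} summing to 19 is 735.
P(sum = 19) = 735/7776 = 245/2592.

245/2592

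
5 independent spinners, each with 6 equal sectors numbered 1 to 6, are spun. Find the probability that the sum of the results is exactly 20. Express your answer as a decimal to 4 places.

There are 6^5 = 7776 equally likely outcomes.
The number of ordered 5-tuples from {1,…,6} summing to 20 is 651.
P(sum = 20) = 651/7776 = 217/2592 ≈ 0.0837.

0.0837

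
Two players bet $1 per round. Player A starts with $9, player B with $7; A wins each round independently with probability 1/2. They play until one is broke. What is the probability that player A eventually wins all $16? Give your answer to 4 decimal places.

0.5625

With a fair step, P(i) = ½P(i−1) + ½P(i+1) with P(0)=0, P(16)=1 has the linear solution P(i) = i/16.
P(9) = 9/16 ≈ 0.5625.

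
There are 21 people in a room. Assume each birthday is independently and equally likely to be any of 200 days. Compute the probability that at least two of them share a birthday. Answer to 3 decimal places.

0.663

It's easier to compute the probability that all 21 are distinct.
P(all distinct) = 200/200 · 199/200 · ··· · 180/200 ≈ 0.337.
So the probability of at least one match is 1 − 0.337 = 0.663.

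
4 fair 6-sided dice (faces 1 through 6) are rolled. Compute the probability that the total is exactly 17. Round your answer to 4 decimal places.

0.0802

There are 6^4 = 1296 equally likely outcomes.
The number of ordered 4-tuples from {1,…,6} summing to 17 is 104.
P(sum = 17) = 104/1296 = 13/162 ≈ 0.0802.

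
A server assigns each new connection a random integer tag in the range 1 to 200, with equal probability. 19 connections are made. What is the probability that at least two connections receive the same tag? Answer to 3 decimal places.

It's easier to compute the probability that all 19 are distinct.
P(all distinct) = 200/200 · 199/200 · ··· · 182/200 ≈ 0.414.
So the probability of at least one match is 1 − 0.414 = 0.586.

0.586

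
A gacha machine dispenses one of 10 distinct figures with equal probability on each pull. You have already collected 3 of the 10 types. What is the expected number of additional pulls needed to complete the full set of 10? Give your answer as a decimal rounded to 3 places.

25.929

Starting from 3 distinct types, each trial gives a new one with probability (10−i)/10 when i types are held, so the wait for the next new type is 10/(10−i).
E = 10/7 + 10/6 + 10/5 + 10/4 + 10/3 + 10/2 + 10/1 = 363/14 ≈ 25.929.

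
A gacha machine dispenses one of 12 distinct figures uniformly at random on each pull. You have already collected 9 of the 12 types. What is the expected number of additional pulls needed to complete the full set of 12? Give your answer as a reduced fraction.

Starting from 9 distinct types, each trial gives a new one with probability (12−i)/12 when i types are held, so the wait for the next new type is 12/(12−i).
E = 12/3 + 12/2 + 12/1 = 22.

22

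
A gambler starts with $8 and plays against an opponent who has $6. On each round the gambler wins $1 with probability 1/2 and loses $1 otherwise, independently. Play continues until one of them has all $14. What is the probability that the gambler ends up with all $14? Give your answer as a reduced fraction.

With a fair step, P(i) = ½P(i−1) + ½P(i+1) with P(0)=0, P(14)=1 has the linear solution P(i) = i/14.
P(8) = 8/14 = 4/7.

4/7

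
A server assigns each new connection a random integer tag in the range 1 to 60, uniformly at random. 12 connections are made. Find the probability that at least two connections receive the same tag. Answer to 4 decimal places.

0.6921

It's easier to compute the probability that all 12 are distinct.
P(all distinct) = 60/60 · 59/60 · ··· · 49/60 ≈ 0.3079.
So the probability of at least one match is 1 − 0.3079 = 0.6921.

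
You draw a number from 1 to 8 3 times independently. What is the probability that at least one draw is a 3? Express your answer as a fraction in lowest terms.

P(no draw is a 3) = (7/8)^3 = 343/512.
P(at least one) = 1 − 343/512 = 169/512.

169/512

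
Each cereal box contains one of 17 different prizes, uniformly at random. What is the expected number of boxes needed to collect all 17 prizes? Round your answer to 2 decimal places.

After i distinct types are collected, each trial gives a new one with probability (17−i)/17, so the expected wait for the next new type is 17/(17−i).
E = 17/17 + 17/16 + 17/15 + 17/14 + 17/13 + 17/12 + 17/11 + 17/10 + 17/9 + 17/8 + 17/7 + 17/6 + 17/5 + 17/4 + 17/3 + 17/2 + 17/1 = 42142223/720720 ≈ 58.47.

58.47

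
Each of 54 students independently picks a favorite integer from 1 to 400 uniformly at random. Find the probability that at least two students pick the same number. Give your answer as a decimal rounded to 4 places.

0.9764

It's easier to compute the probability that all 54 are distinct.
P(all distinct) = 400/400 · 399/400 · ··· · 347/400 ≈ 0.0236.
So the probability of at least one match is 1 − 0.0236 = 0.9764.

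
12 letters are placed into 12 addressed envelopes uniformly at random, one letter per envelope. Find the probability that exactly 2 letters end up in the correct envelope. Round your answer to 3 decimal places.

Choose which 2 of the 12 are fixed: C(12,2) = 66 ways.
The remaining 10 must have no fixed point: D(10) = 1334961.
P = 66·1334961/479001600 = 16481/89600 ≈ 0.184.

0.184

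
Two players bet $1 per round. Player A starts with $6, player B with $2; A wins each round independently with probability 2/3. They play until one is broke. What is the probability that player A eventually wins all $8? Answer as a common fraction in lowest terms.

Let r = q/p = (1/3)/(2/3) = 1/2. The recurrence P(i) = p·P(i+1) + q·P(i−1) with P(0)=0, P(8)=1 gives P(i) = (1 − r^i)/(1 − r^8).
P(6) = (1 − (1/2)^6) / (1 − (1/2)^8) = 84/85.

84/85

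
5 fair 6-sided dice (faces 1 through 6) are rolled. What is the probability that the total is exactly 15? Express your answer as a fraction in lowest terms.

There are 6^5 = 7776 equally likely outcomes.
The number of ordered 5-tuples from {1,…,6} summing to 15 is 651.
P(sum = 15) = 651/7776 = 217/2592.

217/2592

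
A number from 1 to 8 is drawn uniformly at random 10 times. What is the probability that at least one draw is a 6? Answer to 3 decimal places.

0.737

P(no draw is a 6) = (7/8)^10 ≈ 0.263.
P(at least one) = 1 − 0.263 = 0.737.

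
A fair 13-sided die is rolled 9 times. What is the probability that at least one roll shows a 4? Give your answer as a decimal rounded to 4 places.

P(no roll shows a 4) = (12/13)^9 ≈ 0.4866.
P(at least one) = 1 − 0.4866 = 0.5134.

0.5134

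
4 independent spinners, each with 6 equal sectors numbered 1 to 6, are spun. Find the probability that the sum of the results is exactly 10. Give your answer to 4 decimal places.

There are 6^4 = 1296 equally likely outcomes.
The number of ordered 4-tuples from {1,…,6} summing to 10 is 80.
P(sum = 10) = 80/1296 = 5/81 ≈ 0.0617.

0.0617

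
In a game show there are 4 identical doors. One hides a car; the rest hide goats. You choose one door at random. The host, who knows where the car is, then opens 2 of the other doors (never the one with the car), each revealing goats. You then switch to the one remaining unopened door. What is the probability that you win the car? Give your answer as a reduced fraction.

3/4

Your original door holds the car with probability 1/4, so the other 3 collectively hold it with probability 3/4.
The host can always find 2 empty doors to open, so the reveals don't change that 3/4; it is now spread over the 1 remaining unopened door.
P(win by switching) = (3/4) · (1/1) = 3/4.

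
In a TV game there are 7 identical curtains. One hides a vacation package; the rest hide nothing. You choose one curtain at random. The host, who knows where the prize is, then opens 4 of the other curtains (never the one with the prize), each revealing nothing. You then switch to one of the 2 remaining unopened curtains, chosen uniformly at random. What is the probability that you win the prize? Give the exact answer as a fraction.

3/7

Your original curtain holds the prize with probability 1/7, so the other 6 collectively hold it with probability 6/7.
The host can always find 4 empty curtains to open, so the reveals don't change that 6/7; it is now spread over the 2 remaining unopened curtains.
P(win by switching) = (6/7) · (1/2) = 3/7.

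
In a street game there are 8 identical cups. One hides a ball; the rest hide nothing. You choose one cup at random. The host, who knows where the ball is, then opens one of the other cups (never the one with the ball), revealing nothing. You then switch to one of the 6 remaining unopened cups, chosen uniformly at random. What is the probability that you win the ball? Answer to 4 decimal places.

0.1458

Your original cup holds the ball with probability 1/8, so the other 7 collectively hold it with probability 7/8.
The host can always find an empty cup to open, so this doesn't change that 7/8; it is now spread over the 6 remaining unopened cups.
P(win by switching) = (7/8) · (1/6) = 7/48 ≈ 0.1458.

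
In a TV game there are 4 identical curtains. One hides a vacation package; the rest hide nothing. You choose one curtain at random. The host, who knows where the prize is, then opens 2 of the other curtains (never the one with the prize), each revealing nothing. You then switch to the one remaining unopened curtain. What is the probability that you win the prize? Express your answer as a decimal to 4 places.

0.7500

Your original curtain holds the prize with probability 1/4, so the other 3 collectively hold it with probability 3/4.
The host can always find 2 empty curtains to open, so the reveals don't change that 3/4; it is now spread over the 1 remaining unopened curtain.
P(win by switching) = (3/4) · (1/1) = 3/4 ≈ 0.7500.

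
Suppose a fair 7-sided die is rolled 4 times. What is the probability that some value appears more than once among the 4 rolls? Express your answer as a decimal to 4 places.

0.6501

P(all 4 different) = 7/7 · 6/7 · ··· · 4/7 ≈ 0.3499.
P(at least two equal) = 1 − 0.3499 = 0.6501.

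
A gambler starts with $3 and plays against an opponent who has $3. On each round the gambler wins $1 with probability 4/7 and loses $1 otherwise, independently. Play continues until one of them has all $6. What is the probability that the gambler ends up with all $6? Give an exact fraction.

Let r = q/p = (3/7)/(4/7) = 3/4. The recurrence P(i) = p·P(i+1) + q·P(i−1) with P(0)=0, P(6)=1 gives P(i) = (1 − r^i)/(1 − r^6).
P(3) = (1 − (3/4)^3) / (1 − (3/4)^6) = 64/91.

64/91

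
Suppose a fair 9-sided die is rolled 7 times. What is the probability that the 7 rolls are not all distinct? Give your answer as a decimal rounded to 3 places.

P(all 7 different) = 9/9 · 8/9 · ··· · 3/9 ≈ 0.038.
P(at least two equal) = 1 − 0.038 = 0.962.

0.962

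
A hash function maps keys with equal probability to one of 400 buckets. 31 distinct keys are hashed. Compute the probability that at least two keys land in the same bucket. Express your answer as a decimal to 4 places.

0.6968

It's easier to compute the probability that all 31 are distinct.
P(all distinct) = 400/400 · 399/400 · ··· · 370/400 ≈ 0.3032.
So the probability of at least one match is 1 − 0.3032 = 0.6968.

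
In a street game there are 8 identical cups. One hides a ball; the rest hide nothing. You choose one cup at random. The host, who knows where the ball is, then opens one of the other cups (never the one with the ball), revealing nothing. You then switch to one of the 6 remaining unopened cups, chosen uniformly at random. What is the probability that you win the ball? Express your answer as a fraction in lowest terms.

7/48

Your original cup holds the ball with probability 1/8, so the other 7 collectively hold it with probability 7/8.
The host can always find an empty cup to open, so this doesn't change that 7/8; it is now spread over the 6 remaining unopened cups.
P(win by switching) = (7/8) · (1/6) = 7/48.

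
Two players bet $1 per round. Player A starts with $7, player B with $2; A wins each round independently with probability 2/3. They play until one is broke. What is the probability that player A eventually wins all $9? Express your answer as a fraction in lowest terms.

Let r = q/p = (1/3)/(2/3) = 1/2. The recurrence P(i) = p·P(i+1) + q·P(i−1) with P(0)=0, P(9)=1 gives P(i) = (1 − r^i)/(1 − r^9).
P(7) = (1 − (1/2)^7) / (1 − (1/2)^9) = 508/511.

508/511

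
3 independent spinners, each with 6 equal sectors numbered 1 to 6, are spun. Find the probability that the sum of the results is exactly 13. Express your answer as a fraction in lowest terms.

7/72

There are 6^3 = 216 equally likely outcomes.
The number of ordered 3-tuples from {1,…,6} summing to 13 is 21.
P(sum = 13) = 21/216 = 7/72.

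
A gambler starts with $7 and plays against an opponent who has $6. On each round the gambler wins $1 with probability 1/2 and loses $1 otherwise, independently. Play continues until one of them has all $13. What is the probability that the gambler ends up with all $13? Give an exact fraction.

7/13

With a fair step, P(i) = ½P(i−1) + ½P(i+1) with P(0)=0, P(13)=1 has the linear solution P(i) = i/13.
P(7) = 7/13.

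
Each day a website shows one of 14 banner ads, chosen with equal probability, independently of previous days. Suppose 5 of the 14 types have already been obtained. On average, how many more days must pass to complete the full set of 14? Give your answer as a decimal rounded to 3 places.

Starting from 5 distinct types, each trial gives a new one with probability (14−i)/14 when i types are held, so the wait for the next new type is 14/(14−i).
E = 14/9 + 14/8 + 14/7 + 14/6 + 14/5 + 14/4 + 14/3 + 14/2 + 14/1 = 7129/180 ≈ 39.606.

39.606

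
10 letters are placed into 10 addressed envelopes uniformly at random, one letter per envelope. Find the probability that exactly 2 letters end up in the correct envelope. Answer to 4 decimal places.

Choose which 2 of the 10 are fixed: C(10,2) = 45 ways.
The remaining 8 must have no fixed point: D(8) = 14833.
P = 45·14833/3628800 = 2119/11520 ≈ 0.1839.

0.1839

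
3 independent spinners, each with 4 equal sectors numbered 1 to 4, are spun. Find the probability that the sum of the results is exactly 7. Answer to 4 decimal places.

There are 4^3 = 64 equally likely outcomes.
The number of ordered 3-tuples from {1,…,4} summing to 7 is 12.
P(sum = 7) = 12/64 = 3/16 ≈ 0.1875.

0.1875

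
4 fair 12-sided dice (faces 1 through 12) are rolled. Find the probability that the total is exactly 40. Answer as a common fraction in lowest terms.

55/6912

There are 12^4 = 20736 equally likely outcomes.
The number of ordered 4-tuples from {1,…,12} summing to 40 is 165.
P(sum = 40) = 165/20736 = 55/6912.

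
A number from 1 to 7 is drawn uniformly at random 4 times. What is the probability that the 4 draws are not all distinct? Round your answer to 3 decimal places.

0.650

P(all 4 different) = 7/7 · 6/7 · ··· · 4/7 ≈ 0.350.
P(at least two equal) = 1 − 0.350 = 0.650.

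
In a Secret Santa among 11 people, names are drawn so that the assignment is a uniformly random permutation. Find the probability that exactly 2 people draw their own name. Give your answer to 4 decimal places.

Choose which 2 of the 11 are fixed: C(11,2) = 55 ways.
The remaining 9 must have no fixed point: D(9) = 133496.
P = 55·133496/39916800 = 16687/90720 ≈ 0.1839.

0.1839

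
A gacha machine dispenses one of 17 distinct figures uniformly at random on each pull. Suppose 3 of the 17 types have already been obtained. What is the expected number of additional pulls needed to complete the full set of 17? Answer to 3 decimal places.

Starting from 3 distinct types, each trial gives a new one with probability (17−i)/17 when i types are held, so the wait for the next new type is 17/(17−i).
E = 17/14 + 17/13 + 17/12 + 17/11 + 17/10 + 17/9 + 17/8 + 17/7 + 17/6 + 17/5 + 17/4 + 17/3 + 17/2 + 17/1 = 19919461/360360 ≈ 55.277.

55.277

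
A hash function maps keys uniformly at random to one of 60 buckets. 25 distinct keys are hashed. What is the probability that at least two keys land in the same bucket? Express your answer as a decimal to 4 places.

It's easier to compute the probability that all 25 are distinct.
P(all distinct) = 60/60 · 59/60 · ··· · 36/60 ≈ 0.0028.
So the probability of at least one match is 1 − 0.0028 = 0.9972.

0.9972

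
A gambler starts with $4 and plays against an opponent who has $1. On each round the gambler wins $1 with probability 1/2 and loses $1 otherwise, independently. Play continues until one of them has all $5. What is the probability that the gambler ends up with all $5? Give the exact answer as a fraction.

With a fair step, P(i) = ½P(i−1) + ½P(i+1) with P(0)=0, P(5)=1 has the linear solution P(i) = i/5.
P(4) = 4/5.

4/5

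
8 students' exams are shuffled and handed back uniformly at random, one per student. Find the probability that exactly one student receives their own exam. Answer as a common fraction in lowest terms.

103/280

Choose which one is fixed: C(8,1) = 8 ways.
The remaining 7 must have no fixed point: D(7) = 1854.
P = 8·1854/40320 = 103/280.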